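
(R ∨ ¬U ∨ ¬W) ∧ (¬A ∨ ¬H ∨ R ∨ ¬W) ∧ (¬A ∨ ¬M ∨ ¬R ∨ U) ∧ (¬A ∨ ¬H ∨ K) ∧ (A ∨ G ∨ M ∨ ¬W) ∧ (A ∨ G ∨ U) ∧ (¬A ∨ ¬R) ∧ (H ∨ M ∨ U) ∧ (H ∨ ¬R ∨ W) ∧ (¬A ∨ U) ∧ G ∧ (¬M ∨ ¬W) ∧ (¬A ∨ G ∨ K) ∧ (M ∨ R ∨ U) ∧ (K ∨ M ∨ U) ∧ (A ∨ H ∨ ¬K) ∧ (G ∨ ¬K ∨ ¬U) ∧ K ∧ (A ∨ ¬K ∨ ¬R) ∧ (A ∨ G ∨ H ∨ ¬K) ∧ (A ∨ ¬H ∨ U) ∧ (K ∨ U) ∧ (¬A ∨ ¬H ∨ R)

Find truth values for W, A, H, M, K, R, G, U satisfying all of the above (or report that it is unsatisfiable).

Unit clause (G) forces G = True.
Unit clause (K) forces K = True.
Set W = False.
Set A = True.
  then (¬A ∨ ¬R) forces R = False.
  then (¬A ∨ U) forces U = True.
  then (¬A ∨ ¬H ∨ R) forces H = False.
Set M = False.
All clauses satisfied.

W = False, A = True, H = False, M = False, K = True, R = False, G = True, U = True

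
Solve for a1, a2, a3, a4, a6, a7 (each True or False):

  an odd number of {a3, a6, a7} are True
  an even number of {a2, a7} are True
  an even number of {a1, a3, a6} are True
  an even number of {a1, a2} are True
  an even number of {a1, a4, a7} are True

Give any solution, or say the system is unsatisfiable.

Unsatisfiable — no assignment works.

Adding constraints 1, 2, 3, 4 mod 2: every variable appears an even number of times on the left, so the left side is 0.
But the right sides sum to 1 (mod 2). 0 ≠ 1 — the system is inconsistent.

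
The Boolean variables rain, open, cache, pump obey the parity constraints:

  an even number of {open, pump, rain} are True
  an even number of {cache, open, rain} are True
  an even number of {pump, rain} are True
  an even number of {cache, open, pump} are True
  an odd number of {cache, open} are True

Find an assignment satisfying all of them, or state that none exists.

rain = True; open = False; cache = True; pump = True

{open, pump, rain}: 2 true → even ✓
{cache, open, rain}: 2 true → even ✓
{pump, rain}: 2 true → even ✓
{cache, open, pump}: 2 true → even ✓
{cache, open}: 1 true → odd ✓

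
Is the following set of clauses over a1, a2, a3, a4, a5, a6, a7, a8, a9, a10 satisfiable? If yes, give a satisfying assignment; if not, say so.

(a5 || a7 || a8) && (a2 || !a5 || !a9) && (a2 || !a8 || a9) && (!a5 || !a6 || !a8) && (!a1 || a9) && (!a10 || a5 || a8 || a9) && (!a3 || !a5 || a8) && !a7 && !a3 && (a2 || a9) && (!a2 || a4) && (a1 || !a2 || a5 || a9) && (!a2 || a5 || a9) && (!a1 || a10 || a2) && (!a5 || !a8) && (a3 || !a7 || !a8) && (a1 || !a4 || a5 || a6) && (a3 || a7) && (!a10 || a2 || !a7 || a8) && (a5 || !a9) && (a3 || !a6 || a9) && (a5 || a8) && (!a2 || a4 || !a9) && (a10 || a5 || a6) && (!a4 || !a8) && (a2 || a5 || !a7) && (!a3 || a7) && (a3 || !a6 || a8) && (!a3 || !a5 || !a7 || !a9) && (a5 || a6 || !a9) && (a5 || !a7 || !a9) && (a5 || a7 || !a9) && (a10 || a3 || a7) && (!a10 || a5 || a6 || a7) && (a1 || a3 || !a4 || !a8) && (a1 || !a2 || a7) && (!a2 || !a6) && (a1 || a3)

Unsatisfiable — no assignment works.

Case a3 = True:
  Clause (!a3) is falsified — contradiction.
Case a3 = False:
  (!a7) forces a7 = False.
  Clause (a3 || a7) is falsified — contradiction.
Both cases fail, so the formula is unsatisfiable.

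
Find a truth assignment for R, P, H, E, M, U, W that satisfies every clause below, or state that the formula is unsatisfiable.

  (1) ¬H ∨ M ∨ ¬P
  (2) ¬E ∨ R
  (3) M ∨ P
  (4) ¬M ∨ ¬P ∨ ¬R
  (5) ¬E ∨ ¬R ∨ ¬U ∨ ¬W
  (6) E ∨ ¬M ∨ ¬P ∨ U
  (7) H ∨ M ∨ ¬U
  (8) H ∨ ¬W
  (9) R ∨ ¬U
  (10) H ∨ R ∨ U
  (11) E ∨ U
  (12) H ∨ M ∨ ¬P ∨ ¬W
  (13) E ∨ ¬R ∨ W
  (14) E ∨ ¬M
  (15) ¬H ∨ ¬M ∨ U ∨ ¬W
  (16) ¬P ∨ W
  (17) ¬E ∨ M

R = True, P = False, H = False, E = True, M = True, U = False, W = False

Try R = False:
  (¬E ∨ R) forces E = False.
  (R ∨ ¬U) forces U = False.
  clause (E ∨ U) is falsified — backtrack.
So R = True.
Try P = True:
  (¬M ∨ ¬P ∨ ¬R) forces M = False.
  (¬H ∨ M ∨ ¬P) forces H = False.
  (H ∨ M ∨ ¬U) forces U = False.
  (H ∨ ¬W) forces W = False.
  clause (¬P ∨ W) is falsified — backtrack.
So P = False.
  then (M ∨ P) forces M = True.
  then (E ∨ ¬M) forces E = True.
Set H = False.
  then (H ∨ ¬W) forces W = False.
Set U = False.
All clauses satisfied.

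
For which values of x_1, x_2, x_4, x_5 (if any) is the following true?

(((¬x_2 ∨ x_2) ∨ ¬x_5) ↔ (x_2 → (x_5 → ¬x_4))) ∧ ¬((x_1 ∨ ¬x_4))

x_1 = False, x_2 = False, x_4 = True, x_5 = False

  ((¬x_2 ∨ x_2) ∨ ¬x_5) ↔ (x_2 → (x_5 → ¬x_4)) = True
    (¬x_2 ∨ x_2) ∨ ¬x_5 = True
      ¬x_2 ∨ x_2 = True
        ¬x_2 = True
      ¬x_5 = True
    x_2 → (x_5 → ¬x_4) = True
      x_5 → ¬x_4 = True
        ¬x_4 = False
  ¬((x_1 ∨ ¬x_4)) = True
    x_1 ∨ ¬x_4 = False
      ¬x_4 = False
Both conjuncts True, so the formula holds.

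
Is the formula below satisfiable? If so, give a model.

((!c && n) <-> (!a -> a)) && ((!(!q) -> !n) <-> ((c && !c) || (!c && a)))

q=T, a=F, c=T, n=T

  (!c && n) <-> (!a -> a) = True
    !c && n = False
      !c = False
    !a -> a = False
      !a = True
  (!(!q) -> !n) <-> ((c && !c) || (!c && a)) = True
    !(!q) -> !n = False
      !(!q) = True
        !q = False
      !n = False
    (c && !c) || (!c && a) = False
      c && !c = False
        !c = False
      !c && a = False
        !c = False
Both conjuncts True, so the formula holds.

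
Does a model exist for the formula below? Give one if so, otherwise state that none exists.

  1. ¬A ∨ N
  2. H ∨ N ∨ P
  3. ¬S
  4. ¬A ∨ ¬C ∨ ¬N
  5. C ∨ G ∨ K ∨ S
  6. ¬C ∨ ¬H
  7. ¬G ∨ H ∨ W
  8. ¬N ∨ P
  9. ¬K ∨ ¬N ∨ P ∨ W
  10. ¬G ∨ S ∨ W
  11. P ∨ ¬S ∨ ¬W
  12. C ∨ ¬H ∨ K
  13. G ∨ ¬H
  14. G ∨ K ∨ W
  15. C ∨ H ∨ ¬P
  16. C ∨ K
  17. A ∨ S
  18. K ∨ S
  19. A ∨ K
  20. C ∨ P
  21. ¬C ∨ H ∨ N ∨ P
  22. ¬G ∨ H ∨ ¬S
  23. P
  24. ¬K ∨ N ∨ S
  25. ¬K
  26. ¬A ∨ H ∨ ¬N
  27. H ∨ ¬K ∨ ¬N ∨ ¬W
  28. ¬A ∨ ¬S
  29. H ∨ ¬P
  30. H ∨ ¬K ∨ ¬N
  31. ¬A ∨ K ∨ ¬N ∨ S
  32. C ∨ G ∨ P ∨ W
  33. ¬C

Case K = True:
  Clause (¬K) is falsified — contradiction.
Case K = False:
  (¬S) forces S = False.
  Clause (K ∨ S) is falsified — contradiction.
Both cases fail, so the formula is unsatisfiable.

Unsatisfiable — no assignment works.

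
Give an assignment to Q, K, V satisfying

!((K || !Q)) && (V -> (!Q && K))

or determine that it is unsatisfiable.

Q: True, K: False, V: False

  !((K || !Q)) = True
    K || !Q = False
      !Q = False
  V -> (!Q && K) = True
    !Q && K = False
      !Q = False
Both conjuncts True, so the formula holds.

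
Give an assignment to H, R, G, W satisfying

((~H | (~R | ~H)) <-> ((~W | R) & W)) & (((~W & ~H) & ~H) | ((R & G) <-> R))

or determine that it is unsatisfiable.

H = False; R = True; G = True; W = True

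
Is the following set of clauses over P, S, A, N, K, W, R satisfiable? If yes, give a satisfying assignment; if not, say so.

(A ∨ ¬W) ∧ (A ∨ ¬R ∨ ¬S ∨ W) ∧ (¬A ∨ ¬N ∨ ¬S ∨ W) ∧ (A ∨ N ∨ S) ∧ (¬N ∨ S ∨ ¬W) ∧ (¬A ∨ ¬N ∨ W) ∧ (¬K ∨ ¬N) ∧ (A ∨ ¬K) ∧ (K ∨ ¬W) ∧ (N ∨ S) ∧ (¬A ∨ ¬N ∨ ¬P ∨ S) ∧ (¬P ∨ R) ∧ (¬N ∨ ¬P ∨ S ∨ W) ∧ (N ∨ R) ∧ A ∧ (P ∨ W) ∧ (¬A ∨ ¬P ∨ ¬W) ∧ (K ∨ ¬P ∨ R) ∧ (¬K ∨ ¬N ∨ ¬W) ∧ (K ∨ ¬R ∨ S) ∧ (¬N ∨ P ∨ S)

Unit clause (A) forces A = True.
Set P = False.
  then (P ∨ W) forces W = True.
  then (K ∨ ¬W) forces K = True.
  then (¬K ∨ ¬N ∨ ¬W) forces N = False.
  then (N ∨ S) forces S = True.
  then (N ∨ R) forces R = True.
All clauses satisfied.

P=F; S=T; A=T; N=F; K=T; W=T; R=T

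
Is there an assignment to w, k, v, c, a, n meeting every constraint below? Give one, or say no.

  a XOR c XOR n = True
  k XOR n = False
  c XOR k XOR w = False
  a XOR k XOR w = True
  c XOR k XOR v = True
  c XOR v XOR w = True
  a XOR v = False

w=F; k=F; v=T; c=F; a=T; n=F

a XOR c XOR n = T XOR F XOR F = True ✓
k XOR n = F XOR F = False ✓
c XOR k XOR w = F XOR F XOR F = False ✓
a XOR k XOR w = T XOR F XOR F = True ✓
c XOR k XOR v = F XOR F XOR T = True ✓
c XOR v XOR w = F XOR T XOR F = True ✓
a XOR v = T XOR T = False ✓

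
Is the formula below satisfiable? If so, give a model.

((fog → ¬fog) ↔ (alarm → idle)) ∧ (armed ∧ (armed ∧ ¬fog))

fog = False, idle = True, armed = True, alarm = False

  (fog → ¬fog) ↔ (alarm → idle) = True
    fog → ¬fog = True
      ¬fog = True
    alarm → idle = True
  armed ∧ (armed ∧ ¬fog) = True
    armed ∧ ¬fog = True
      ¬fog = True
Both conjuncts True, so the formula holds.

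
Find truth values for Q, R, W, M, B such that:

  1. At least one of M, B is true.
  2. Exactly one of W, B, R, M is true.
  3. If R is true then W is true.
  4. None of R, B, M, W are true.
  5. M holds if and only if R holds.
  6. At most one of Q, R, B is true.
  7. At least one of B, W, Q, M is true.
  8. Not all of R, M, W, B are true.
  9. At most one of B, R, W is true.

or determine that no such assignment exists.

The formula is unsatisfiable.

Case M = True:
  Constraint (4) is violated (M=T) — contradiction.
Case M = False:
  (1) with M=F forces B = True.
  Constraint (4) is violated (B=T) — contradiction.
Both cases fail — unsatisfiable.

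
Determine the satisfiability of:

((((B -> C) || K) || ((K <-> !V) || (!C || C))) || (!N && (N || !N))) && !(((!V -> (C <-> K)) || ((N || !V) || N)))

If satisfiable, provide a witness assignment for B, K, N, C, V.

The formula is unsatisfiable.

The conjunct !(((!V -> (C <-> K)) || ((N || !V) || N))) is unsatisfiable on its own:
  V = True: this becomes !((True || (N || N))) = False.
  V = False: this becomes !(((C <-> K) || True)) = False.
So the whole conjunction is unsatisfiable.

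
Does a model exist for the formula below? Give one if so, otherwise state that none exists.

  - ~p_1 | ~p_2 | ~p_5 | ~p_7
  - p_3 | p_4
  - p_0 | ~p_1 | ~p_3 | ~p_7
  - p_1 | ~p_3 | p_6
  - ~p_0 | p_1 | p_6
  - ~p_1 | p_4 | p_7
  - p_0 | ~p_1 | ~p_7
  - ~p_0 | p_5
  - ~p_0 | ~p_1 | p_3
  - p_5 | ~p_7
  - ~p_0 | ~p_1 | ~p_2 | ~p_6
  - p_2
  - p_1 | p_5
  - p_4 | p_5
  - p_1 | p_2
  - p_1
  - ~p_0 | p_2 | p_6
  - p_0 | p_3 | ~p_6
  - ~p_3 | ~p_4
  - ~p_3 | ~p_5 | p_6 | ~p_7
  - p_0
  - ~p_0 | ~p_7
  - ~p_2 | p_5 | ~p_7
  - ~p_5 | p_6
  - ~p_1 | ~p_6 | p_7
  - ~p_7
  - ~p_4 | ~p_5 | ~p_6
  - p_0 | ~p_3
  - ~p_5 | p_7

The formula is unsatisfiable.

Case p_0 = True:
  (~p_0 | p_5) forces p_5 = True.
  (p_2) forces p_2 = True.
  (p_1) forces p_1 = True.
  (~p_1 | ~p_2 | ~p_5 | ~p_7) forces p_7 = False.
  Clause (~p_5 | p_7) is falsified — contradiction.
Case p_0 = False:
  Clause (p_0) is falsified — contradiction.
Both cases fail, so the formula is unsatisfiable.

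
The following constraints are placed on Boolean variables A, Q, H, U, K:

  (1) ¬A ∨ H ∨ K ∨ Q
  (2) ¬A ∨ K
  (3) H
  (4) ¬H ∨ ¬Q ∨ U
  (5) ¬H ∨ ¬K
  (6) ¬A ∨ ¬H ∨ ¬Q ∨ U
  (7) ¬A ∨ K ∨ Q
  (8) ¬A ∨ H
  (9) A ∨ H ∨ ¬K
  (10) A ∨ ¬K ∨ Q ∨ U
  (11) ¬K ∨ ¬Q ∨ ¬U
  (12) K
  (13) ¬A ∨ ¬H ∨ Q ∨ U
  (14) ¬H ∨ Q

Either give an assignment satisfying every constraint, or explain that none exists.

Unsatisfiable — no assignment works.

Case H = True:
  (¬H ∨ ¬K) forces K = False.
  Clause (K) is falsified — contradiction.
Case H = False:
  Clause (H) is falsified — contradiction.
Both cases fail, so the formula is unsatisfiable.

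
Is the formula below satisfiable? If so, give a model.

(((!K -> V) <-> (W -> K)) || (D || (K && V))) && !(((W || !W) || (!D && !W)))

The formula is unsatisfiable.

The conjunct !(((W || !W) || (!D && !W))) is unsatisfiable on its own:
  D=F, W=F: evaluates to False.
  D=F, W=T: evaluates to False.
  D=T, W=F: evaluates to False.
  D=T, W=T: evaluates to False.
So the whole conjunction is unsatisfiable.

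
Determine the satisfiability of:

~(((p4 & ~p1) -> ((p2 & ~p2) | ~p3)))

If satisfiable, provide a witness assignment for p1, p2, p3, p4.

p1=F, p2=F, p3=T, p4=T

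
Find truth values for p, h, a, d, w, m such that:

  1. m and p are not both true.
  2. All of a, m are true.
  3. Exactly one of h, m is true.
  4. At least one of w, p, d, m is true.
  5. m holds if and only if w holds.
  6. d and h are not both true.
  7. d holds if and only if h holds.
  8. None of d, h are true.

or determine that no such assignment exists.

p=F, h=F, a=T, d=F, w=T, m=T

  (1) m=T, p=F — not both ✓
  (2) {a, m}: all 2 true ✓
  (3) {h, m}: 1 true — exactly one ✓
  (4) {w, p, d, m}: 2 true — at least one ✓
  (5) m=T, w=T — same ✓
  (6) d=F, h=F — not both ✓
  (7) d=F, h=F — same ✓
  (8) {d, h}: 0 true — none ✓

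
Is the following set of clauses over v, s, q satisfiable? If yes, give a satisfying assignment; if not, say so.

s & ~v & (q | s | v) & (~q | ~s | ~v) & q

v: False, s: True, q: True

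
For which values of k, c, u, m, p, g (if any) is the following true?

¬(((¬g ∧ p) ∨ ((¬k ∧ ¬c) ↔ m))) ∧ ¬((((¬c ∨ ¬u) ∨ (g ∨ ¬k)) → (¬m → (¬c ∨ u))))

Case u = True: the conjunct ¬((((¬c ∨ ¬u) ∨ (g ∨ ¬k)) → (¬m → (¬c ∨ u)))) becomes ¬(((¬c ∨ (g ∨ ¬k)) → True)) = False.
Case u = False: the formula simplifies to ¬(((¬g ∧ p) ∨ ((¬k ∧ ¬c) ↔ m))) ∧ ¬((¬m → ¬c)).
  c = True: simplifies to ¬(((¬g ∧ p) ∨ ¬m)) ∧ ¬m.
    m = True: the conjunct ¬m is False.
    m = False: the conjunct ¬(((¬g ∧ p) ∨ ¬m)) becomes ¬(((¬g ∧ p) ∨ True)) = False.
  c = False: the conjunct ¬((¬m → ¬c)) becomes ¬((¬m → True)) = False.
Both cases fail — unsatisfiable.

Unsatisfiable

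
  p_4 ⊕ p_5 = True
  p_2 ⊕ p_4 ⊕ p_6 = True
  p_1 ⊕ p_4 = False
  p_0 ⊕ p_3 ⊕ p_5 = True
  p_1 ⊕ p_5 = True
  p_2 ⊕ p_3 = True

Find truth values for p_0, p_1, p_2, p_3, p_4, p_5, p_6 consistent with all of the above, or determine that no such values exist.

p_0=F; p_1=T; p_2=F; p_3=T; p_4=T; p_5=F; p_6=F

p_4 ⊕ p_5 = T ⊕ F = True ✓
p_2 ⊕ p_4 ⊕ p_6 = F ⊕ T ⊕ F = True ✓
p_1 ⊕ p_4 = T ⊕ T = False ✓
p_0 ⊕ p_3 ⊕ p_5 = F ⊕ T ⊕ F = True ✓
p_1 ⊕ p_5 = T ⊕ F = True ✓
p_2 ⊕ p_3 = F ⊕ T = True ✓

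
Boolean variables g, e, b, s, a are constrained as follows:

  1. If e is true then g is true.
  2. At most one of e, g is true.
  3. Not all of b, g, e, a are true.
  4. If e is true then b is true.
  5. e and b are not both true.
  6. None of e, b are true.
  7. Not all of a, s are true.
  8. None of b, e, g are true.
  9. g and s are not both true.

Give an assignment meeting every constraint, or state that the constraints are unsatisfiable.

g = False, e = False, b = False, s = True, a = False

  (1) e=F ⇒ g: vacuous ✓
  (2) {e, g}: 0 true — at most one ✓
  (3) {b, g, e, a}: 0/4 true — not all ✓
  (4) e=F ⇒ b: vacuous ✓
  (5) e=F, b=F — not both ✓
  (6) {e, b}: 0 true — none ✓
  (7) {a, s}: 1/2 true — not all ✓
  (8) {b, e, g}: 0 true — none ✓
  (9) g=F, s=T — not both ✓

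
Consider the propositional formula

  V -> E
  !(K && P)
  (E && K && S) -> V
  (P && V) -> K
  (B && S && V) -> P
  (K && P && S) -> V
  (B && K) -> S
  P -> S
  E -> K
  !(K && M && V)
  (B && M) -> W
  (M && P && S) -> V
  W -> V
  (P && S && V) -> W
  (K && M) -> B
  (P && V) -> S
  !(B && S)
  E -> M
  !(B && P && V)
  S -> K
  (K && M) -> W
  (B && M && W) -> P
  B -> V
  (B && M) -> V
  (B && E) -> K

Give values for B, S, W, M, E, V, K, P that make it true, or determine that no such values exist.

B = False, S = False, W = False, M = True, E = False, V = False, K = False, P = False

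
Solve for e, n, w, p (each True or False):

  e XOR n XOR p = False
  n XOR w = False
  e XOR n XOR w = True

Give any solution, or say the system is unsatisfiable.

e = True, n = True, w = True, p = False

e XOR n XOR p = T XOR T XOR F = False ✓
n XOR w = T XOR T = False ✓
e XOR n XOR w = T XOR T XOR T = True ✓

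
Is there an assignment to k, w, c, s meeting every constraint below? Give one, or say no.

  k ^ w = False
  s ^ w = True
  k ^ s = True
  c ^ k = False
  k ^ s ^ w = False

k=T, w=T, c=T, s=F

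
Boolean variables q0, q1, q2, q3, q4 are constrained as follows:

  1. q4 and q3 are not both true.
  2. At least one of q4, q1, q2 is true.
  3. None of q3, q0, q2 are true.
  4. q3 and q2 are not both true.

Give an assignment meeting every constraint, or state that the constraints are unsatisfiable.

q0: False; q1: True; q2: False; q3: False; q4: False

  (1) q4=F, q3=F — not both ✓
  (2) {q4, q1, q2}: 1 true — at least one ✓
  (3) {q3, q0, q2}: 0 true — none ✓
  (4) q3=F, q2=F — not both ✓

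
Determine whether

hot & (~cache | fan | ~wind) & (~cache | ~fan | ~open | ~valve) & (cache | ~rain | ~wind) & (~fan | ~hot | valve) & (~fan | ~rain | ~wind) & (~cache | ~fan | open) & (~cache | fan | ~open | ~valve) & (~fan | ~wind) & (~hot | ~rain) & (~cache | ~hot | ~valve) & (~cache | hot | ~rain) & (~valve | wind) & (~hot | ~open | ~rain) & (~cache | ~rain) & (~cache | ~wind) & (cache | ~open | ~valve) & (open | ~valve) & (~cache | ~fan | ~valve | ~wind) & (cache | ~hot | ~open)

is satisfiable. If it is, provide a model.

Unit clause (hot) forces hot = True.
In (~hot | ~rain) only ~rain is left, so rain = False.
Set valve = False.
  then (~fan | ~hot | valve) forces fan = False.
Set wind = True.
  then (~cache | fan | ~wind) forces cache = False.
  then (cache | ~hot | ~open) forces open = False.
All clauses satisfied.

valve = False, hot = True, fan = False, rain = False, wind = True, open = False, cache = False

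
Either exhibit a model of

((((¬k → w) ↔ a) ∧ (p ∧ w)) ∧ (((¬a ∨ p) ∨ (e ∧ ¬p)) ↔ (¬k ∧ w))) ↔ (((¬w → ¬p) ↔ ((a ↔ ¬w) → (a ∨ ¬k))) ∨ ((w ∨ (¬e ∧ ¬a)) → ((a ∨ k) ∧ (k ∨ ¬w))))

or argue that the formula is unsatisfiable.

k=F; p=T; a=F; e=F; w=F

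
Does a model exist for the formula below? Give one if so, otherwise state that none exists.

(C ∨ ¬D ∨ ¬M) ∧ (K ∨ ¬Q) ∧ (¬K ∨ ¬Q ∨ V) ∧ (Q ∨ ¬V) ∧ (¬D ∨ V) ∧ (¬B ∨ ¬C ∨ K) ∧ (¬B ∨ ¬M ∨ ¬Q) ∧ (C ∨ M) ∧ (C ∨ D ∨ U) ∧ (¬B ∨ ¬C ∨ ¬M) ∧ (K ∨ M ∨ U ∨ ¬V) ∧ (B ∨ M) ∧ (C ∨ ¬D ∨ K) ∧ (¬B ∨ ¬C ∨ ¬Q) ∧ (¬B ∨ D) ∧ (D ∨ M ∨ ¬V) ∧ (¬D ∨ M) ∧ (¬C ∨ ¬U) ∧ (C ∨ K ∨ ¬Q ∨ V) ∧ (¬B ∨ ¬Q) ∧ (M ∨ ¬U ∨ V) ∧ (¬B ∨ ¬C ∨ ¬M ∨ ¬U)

C: False; D: False; K: True; M: True; V: True; U: True; Q: True; B: False

Set C = False.
  then (C ∨ M) forces M = True.
  then (C ∨ ¬D ∨ ¬M) forces D = False.
  then (C ∨ D ∨ U) forces U = True.
  then (¬B ∨ D) forces B = False.
Set K = True.
Set V = True.
  then (Q ∨ ¬V) forces Q = True.
All clauses satisfied.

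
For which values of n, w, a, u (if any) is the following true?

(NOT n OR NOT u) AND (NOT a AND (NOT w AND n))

n = True, w = False, a = False, u = False

  NOT n OR NOT u = True
    NOT n = False
    NOT u = True
  NOT a AND (NOT w AND n) = True
    NOT a = True
    NOT w AND n = True
      NOT w = True
Both conjuncts True, so the formula holds.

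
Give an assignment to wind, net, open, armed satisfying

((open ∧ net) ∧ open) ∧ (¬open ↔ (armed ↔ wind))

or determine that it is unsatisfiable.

wind = True, net = True, open = True, armed = False

  (open ∧ net) ∧ open = True
    open ∧ net = True
  ¬open ↔ (armed ↔ wind) = True
    ¬open = False
    armed ↔ wind = False
Both conjuncts True, so the formula holds.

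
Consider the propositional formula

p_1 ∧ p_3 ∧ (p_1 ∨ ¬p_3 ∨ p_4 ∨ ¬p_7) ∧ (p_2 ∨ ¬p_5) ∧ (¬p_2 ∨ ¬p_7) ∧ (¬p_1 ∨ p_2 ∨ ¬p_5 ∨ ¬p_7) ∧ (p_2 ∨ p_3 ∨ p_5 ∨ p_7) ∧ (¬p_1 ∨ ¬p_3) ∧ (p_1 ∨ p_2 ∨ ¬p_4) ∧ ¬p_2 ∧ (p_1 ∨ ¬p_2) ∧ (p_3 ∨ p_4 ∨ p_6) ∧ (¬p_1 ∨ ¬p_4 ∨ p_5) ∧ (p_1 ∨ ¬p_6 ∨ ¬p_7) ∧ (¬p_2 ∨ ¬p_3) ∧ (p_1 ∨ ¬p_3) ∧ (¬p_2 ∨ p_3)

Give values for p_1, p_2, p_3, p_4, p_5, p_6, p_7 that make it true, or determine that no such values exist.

UNSATISFIABLE

Case p_1 = True:
  (p_3) forces p_3 = True.
  Clause (¬p_1 ∨ ¬p_3) is falsified — contradiction.
Case p_1 = False:
  Clause (p_1) is falsified — contradiction.
Both cases fail, so the formula is unsatisfiable.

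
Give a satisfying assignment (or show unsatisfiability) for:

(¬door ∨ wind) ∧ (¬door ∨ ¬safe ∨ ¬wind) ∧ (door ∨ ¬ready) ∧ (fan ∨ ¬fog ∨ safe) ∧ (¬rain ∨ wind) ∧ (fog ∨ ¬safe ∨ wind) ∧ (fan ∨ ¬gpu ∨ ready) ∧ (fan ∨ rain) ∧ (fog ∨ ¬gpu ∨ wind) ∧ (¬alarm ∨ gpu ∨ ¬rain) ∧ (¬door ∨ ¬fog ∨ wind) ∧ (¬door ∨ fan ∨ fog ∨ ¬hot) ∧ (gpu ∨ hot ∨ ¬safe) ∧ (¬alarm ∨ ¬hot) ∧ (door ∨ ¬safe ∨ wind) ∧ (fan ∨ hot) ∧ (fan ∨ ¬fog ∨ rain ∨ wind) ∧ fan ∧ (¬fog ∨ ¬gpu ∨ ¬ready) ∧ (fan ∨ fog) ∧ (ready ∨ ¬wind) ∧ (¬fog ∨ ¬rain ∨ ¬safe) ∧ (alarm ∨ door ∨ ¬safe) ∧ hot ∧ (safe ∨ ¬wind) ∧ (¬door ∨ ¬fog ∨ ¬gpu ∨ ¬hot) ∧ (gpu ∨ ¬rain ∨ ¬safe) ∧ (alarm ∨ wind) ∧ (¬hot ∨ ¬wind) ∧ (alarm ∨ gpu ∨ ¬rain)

Case fan = True:
  (hot) forces hot = True.
  (¬alarm ∨ ¬hot) forces alarm = False.
  (alarm ∨ wind) forces wind = True.
  Clause (¬hot ∨ ¬wind) is falsified — contradiction.
Case fan = False:
  Clause (fan) is falsified — contradiction.
Both cases fail, so the formula is unsatisfiable.

UNSATISFIABLE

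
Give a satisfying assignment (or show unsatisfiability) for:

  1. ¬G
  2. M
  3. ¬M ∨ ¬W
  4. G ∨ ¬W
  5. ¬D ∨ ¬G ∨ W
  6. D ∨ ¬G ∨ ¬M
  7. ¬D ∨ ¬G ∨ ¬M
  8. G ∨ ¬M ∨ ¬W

M = True, D = False, W = False, G = False

Unit clause (¬G) forces G = False.
Unit clause (M) forces M = True.
In (¬M ∨ ¬W) only ¬W is left, so W = False.
Set D = False.
Check each clause:
  (¬G): ¬G holds.
  (M): M holds.
  (¬M ∨ ¬W): ¬W holds.
  (G ∨ ¬W): ¬W holds.
  (¬D ∨ ¬G ∨ W): ¬D holds.
  (D ∨ ¬G ∨ ¬M): ¬G holds.
  (¬D ∨ ¬G ∨ ¬M): ¬D holds.
  (G ∨ ¬M ∨ ¬W): ¬W holds.
All clauses satisfied.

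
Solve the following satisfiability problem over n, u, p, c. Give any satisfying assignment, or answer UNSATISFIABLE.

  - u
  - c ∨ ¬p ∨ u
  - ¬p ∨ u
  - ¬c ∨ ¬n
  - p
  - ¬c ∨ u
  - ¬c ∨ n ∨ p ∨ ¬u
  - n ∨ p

n=T; u=T; p=T; c=F

Unit clause (u) forces u = True.
Unit clause (p) forces p = True.
Set n = True.
  then (¬c ∨ ¬n) forces c = False.
Check each clause:
  (u): u holds.
  (c ∨ ¬p ∨ u): u holds.
  (¬p ∨ u): u holds.
  (¬c ∨ ¬n): ¬c holds.
  (p): p holds.
  (¬c ∨ u): ¬c holds.
  (¬c ∨ n ∨ p ∨ ¬u): ¬c holds.
  (n ∨ p): n holds.
All clauses satisfied.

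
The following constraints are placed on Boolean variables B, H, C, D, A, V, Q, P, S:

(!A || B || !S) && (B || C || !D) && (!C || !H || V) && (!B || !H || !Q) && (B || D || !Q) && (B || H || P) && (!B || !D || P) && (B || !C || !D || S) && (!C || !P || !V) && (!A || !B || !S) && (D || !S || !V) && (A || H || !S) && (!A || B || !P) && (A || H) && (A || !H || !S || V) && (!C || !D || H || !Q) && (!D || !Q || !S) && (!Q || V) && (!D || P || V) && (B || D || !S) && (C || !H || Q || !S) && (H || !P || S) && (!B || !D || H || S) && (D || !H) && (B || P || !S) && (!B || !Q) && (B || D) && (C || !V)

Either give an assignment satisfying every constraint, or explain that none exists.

Set B = True.
  then (!B || !Q) forces Q = False.
Set H = True.
  then (D || !H) forces D = True.
  then (!B || !D || P) forces P = True.
Set C = False.
  then (C || !H || Q || !S) forces S = False.
  then (C || !V) forces V = False.
Set A = False.
All clauses satisfied.

B = True, H = True, C = False, D = True, A = False, V = False, Q = False, P = True, S = False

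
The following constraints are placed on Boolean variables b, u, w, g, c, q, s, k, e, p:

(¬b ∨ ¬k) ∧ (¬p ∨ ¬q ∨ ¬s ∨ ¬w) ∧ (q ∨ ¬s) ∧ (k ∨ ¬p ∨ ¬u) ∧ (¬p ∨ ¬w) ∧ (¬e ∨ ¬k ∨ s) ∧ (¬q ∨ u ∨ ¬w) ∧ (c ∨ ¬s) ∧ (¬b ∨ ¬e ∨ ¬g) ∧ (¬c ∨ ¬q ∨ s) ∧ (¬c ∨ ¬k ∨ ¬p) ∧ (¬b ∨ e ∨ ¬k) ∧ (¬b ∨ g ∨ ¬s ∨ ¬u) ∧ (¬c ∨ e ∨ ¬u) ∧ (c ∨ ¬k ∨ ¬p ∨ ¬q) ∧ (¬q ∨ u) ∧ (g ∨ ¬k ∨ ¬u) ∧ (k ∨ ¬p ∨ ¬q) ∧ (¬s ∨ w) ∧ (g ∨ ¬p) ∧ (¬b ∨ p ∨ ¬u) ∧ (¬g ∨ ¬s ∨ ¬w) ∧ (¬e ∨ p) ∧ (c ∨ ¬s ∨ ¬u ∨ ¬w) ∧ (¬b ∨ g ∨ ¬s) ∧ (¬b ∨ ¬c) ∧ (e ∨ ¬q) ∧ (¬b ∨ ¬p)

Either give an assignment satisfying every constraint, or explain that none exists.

b = True, u = False, w = True, g = True, c = False, q = False, s = False, k = False, e = False, p = False

Set b = True.
  then (¬b ∨ ¬k) forces k = False.
  then (¬b ∨ ¬c) forces c = False.
  then (¬b ∨ ¬p) forces p = False.
  then (c ∨ ¬s) forces s = False.
  then (¬b ∨ p ∨ ¬u) forces u = False.
  then (¬e ∨ p) forces e = False.
  then (e ∨ ¬q) forces q = False.
Set w = True.
Set g = True.
All clauses satisfied.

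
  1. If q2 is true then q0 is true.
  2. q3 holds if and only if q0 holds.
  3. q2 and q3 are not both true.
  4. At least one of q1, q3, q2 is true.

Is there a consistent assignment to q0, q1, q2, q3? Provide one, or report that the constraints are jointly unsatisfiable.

q0=F, q1=T, q2=F, q3=F

  (1) q2=F ⇒ q0: vacuous ✓
  (2) q3=F, q0=F — same ✓
  (3) q2=F, q3=F — not both ✓
  (4) {q1, q3, q2}: 1 true — at least one ✓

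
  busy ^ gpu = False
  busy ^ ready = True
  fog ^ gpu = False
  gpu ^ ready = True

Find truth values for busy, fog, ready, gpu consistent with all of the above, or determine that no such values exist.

busy: True, fog: True, ready: False, gpu: True

busy ^ gpu = T ^ T = False ✓
busy ^ ready = T ^ F = True ✓
fog ^ gpu = T ^ T = False ✓
gpu ^ ready = T ^ F = True ✓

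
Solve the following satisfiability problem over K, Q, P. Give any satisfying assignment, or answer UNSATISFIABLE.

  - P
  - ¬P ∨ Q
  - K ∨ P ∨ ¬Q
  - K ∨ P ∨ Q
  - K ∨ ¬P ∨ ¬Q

K = True, Q = True, P = True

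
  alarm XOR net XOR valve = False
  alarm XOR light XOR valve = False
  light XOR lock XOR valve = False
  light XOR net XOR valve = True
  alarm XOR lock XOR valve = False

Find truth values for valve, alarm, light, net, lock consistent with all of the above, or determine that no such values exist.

The formula is unsatisfiable.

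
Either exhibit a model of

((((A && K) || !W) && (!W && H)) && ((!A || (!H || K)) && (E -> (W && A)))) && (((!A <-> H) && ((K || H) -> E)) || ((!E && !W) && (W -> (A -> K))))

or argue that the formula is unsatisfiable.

H = True; W = False; A = True; E = False; K = True

  (((A && K) || !W) && (!W && H)) && ((!A || (!H || K)) && (E -> (W && A))) = True
    ((A && K) || !W) && (!W && H) = True
      (A && K) || !W = True
        A && K = True
        !W = True
      !W && H = True
        !W = True
    (!A || (!H || K)) && (E -> (W && A)) = True
      !A || (!H || K) = True
        !A = False
        !H || K = True
          !H = False
      E -> (W && A) = True
        W && A = False
  ((!A <-> H) && ((K || H) -> E)) || ((!E && !W) && (W -> (A -> K))) = True
    (!A <-> H) && ((K || H) -> E) = False
      !A <-> H = False
        !A = False
      (K || H) -> E = False
        K || H = True
    (!E && !W) && (W -> (A -> K)) = True
      !E && !W = True
        !E = True
        !W = True
      W -> (A -> K) = True
        A -> K = True
Both conjuncts True, so the formula holds.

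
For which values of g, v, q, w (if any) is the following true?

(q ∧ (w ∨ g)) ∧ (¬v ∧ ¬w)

g = True, v = False, q = True, w = False

  q ∧ (w ∨ g) = True
    w ∨ g = True
  ¬v ∧ ¬w = True
    ¬v = True
    ¬w = True
Both conjuncts True, so the formula holds.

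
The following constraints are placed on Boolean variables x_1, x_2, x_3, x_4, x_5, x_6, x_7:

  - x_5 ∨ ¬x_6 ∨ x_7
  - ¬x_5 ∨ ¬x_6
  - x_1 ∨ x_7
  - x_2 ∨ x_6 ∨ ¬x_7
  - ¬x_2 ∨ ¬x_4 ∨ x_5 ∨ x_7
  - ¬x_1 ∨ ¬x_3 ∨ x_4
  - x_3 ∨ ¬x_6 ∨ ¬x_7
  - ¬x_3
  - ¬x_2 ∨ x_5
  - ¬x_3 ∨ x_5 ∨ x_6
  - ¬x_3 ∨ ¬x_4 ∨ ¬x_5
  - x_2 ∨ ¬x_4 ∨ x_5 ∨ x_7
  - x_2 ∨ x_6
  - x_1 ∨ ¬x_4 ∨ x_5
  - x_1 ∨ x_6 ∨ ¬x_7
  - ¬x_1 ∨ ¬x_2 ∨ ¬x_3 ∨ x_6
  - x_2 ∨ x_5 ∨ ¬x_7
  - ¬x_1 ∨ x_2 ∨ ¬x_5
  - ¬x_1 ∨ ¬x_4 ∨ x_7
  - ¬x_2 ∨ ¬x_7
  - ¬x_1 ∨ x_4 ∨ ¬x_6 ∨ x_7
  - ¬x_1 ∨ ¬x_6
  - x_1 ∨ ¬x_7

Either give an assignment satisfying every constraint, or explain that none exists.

x_1=T, x_2=T, x_3=F, x_4=F, x_5=T, x_6=F, x_7=F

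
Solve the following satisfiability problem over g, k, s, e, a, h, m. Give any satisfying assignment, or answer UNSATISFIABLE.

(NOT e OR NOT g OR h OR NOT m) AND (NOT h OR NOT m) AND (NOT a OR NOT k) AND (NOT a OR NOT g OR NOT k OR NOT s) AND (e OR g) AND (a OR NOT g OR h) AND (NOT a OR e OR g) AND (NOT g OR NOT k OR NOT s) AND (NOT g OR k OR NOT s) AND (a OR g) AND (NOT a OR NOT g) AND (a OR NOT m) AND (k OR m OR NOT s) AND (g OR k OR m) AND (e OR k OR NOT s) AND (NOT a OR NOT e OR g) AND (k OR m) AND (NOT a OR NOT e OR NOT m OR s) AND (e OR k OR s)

Set g = True.
  then (NOT a OR NOT g) forces a = False.
  then (a OR NOT m) forces m = False.
  then (k OR m) forces k = True.
  then (a OR NOT g OR h) forces h = True.
  then (NOT g OR NOT k OR NOT s) forces s = False.
Set e = False.
All clauses satisfied.

g=T; k=T; s=F; e=F; a=F; h=T; m=F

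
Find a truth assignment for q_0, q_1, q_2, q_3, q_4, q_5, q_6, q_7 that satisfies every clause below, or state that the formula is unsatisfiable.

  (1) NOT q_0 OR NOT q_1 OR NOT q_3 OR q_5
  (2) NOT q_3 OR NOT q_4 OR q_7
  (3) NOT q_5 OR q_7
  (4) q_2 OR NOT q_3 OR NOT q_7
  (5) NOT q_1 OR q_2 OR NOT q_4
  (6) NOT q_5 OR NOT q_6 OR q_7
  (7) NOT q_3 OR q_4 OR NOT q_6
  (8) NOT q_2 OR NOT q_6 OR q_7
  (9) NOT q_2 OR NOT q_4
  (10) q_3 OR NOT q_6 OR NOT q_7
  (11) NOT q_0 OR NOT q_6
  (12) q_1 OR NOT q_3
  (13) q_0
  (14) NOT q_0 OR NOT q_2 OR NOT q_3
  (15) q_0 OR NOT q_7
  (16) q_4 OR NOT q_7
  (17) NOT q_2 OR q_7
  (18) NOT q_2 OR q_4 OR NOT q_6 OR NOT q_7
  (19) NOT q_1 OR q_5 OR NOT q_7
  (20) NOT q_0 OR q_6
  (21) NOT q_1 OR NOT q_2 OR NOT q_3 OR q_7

Case q_0 = True:
  (NOT q_0 OR NOT q_6) forces q_6 = False.
  Clause (NOT q_0 OR q_6) is falsified — contradiction.
Case q_0 = False:
  Clause (q_0) is falsified — contradiction.
Both cases fail, so the formula is unsatisfiable.

The formula is unsatisfiable.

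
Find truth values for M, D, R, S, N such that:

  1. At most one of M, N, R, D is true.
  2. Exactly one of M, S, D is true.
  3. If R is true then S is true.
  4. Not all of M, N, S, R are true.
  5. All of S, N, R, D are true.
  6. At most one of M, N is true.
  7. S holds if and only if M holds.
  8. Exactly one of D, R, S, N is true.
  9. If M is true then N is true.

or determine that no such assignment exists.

No satisfying assignment exists.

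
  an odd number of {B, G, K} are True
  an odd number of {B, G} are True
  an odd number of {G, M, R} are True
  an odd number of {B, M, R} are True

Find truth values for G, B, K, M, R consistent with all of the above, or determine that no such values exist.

Adding constraints 2, 3, 4 mod 2: every variable appears an even number of times on the left, so the left side is 0.
But the right sides sum to 1 (mod 2). 0 ≠ 1 — the system is inconsistent.

The formula is unsatisfiable.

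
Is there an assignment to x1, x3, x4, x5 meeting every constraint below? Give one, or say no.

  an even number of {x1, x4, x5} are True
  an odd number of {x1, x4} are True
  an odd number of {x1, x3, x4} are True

x1=F; x3=F; x4=T; x5=T

{x1, x4, x5}: 2 true → even ✓
{x1, x4}: 1 true → odd ✓
{x1, x3, x4}: 1 true → odd ✓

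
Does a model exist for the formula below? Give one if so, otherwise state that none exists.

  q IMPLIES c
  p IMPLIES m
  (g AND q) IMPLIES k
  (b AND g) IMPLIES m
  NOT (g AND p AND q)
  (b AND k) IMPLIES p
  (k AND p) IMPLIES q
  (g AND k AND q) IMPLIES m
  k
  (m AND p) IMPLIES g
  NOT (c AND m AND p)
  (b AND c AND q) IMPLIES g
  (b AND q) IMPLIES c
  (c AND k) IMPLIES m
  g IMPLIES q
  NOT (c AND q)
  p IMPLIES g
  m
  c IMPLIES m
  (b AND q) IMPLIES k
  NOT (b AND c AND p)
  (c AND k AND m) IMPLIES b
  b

Case p = True:
  (g OR NOT p) forces g = True.
  (NOT g OR NOT p OR NOT q) forces q = False.
  Clause (NOT g OR q) is falsified — contradiction.
Case p = False:
  (b) forces b = True.
  (NOT b OR NOT k OR p) forces k = False.
  Clause (k) is falsified — contradiction.
Both cases fail, so the formula is unsatisfiable.

Unsatisfiable — no assignment works.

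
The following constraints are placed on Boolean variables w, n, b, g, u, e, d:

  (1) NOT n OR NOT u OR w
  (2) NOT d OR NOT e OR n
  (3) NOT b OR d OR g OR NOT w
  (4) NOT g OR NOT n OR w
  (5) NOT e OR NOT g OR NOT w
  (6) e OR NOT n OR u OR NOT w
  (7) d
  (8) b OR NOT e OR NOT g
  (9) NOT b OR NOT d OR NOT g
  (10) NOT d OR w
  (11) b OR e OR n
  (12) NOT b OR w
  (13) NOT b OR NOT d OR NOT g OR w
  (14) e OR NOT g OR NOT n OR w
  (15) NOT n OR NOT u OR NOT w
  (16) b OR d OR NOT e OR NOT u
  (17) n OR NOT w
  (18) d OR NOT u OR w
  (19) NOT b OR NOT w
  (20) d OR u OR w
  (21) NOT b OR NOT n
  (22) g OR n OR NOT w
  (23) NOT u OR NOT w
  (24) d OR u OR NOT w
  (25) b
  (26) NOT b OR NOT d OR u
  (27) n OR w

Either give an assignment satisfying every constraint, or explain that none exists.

Case b = True:
  (d) forces d = True.
  (NOT b OR NOT d OR NOT g) forces g = False.
  (NOT d OR w) forces w = True.
  Clause (NOT b OR NOT w) is falsified — contradiction.
Case b = False:
  Clause (b) is falsified — contradiction.
Both cases fail, so the formula is unsatisfiable.

Unsatisfiable — no assignment works.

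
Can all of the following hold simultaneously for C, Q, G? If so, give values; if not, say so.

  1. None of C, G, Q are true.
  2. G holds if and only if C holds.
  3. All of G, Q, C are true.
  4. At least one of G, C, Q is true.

Case C = True:
  Constraint (1) is violated (C=T) — contradiction.
Case C = False:
  Constraint (3) is violated (C=F) — contradiction.
Both cases fail — unsatisfiable.

Unsatisfiable — no assignment works.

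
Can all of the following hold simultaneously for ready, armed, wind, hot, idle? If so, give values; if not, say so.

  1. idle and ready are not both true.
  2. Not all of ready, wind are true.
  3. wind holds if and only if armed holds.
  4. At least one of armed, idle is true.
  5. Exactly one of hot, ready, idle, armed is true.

ready = False, armed = False, wind = False, hot = False, idle = True

  (1) idle=T, ready=F — not both ✓
  (2) {ready, wind}: 0/2 true — not all ✓
  (3) wind=F, armed=F — same ✓
  (4) {armed, idle}: 1 true — at least one ✓
  (5) {hot, ready, idle, armed}: 1 true — exactly one ✓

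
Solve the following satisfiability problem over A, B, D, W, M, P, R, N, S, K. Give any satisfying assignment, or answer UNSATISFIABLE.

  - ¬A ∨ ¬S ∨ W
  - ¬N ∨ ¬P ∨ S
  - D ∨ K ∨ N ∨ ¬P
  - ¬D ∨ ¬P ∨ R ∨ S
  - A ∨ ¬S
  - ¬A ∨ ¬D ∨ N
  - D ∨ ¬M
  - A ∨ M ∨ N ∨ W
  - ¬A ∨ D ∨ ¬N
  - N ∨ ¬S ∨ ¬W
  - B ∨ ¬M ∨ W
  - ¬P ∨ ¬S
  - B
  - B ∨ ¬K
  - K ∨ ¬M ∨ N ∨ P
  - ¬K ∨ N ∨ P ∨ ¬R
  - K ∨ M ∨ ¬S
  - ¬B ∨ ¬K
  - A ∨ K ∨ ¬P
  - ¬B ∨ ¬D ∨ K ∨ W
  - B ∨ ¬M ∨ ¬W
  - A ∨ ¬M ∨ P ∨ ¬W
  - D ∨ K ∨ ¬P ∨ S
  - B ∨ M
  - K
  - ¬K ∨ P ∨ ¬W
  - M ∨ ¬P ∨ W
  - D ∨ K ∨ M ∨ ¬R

Case B = True:
  (¬B ∨ ¬K) forces K = False.
  Clause (K) is falsified — contradiction.
Case B = False:
  Clause (B) is falsified — contradiction.
Both cases fail, so the formula is unsatisfiable.

UNSATISFIABLE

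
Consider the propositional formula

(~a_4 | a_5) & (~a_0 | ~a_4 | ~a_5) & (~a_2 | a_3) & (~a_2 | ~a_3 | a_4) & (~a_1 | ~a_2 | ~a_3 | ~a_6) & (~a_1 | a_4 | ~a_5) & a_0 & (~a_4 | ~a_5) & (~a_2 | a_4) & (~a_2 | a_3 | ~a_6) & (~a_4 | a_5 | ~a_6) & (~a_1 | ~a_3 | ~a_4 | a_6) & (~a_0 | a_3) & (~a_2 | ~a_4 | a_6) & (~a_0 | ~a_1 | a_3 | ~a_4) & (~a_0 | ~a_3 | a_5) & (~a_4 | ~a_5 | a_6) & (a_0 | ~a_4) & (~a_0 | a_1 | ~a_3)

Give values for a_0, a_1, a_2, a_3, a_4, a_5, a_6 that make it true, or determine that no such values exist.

Unsatisfiable — no assignment works.

Case a_0 = True:
  (~a_0 | a_3) forces a_3 = True.
  (~a_0 | ~a_3 | a_5) forces a_5 = True.
  (~a_0 | ~a_4 | ~a_5) forces a_4 = False.
  (~a_2 | ~a_3 | a_4) forces a_2 = False.
  (~a_1 | a_4 | ~a_5) forces a_1 = False.
  Clause (~a_0 | a_1 | ~a_3) is falsified — contradiction.
Case a_0 = False:
  Clause (a_0) is falsified — contradiction.
Both cases fail, so the formula is unsatisfiable.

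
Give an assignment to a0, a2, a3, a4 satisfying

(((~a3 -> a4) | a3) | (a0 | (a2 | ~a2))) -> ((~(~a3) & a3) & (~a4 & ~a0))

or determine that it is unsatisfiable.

a0=F, a2=T, a3=T, a4=F

  (((~a3 -> a4) | a3) | (a0 | (a2 | ~a2))) -> ((~(~a3) & a3) & (~a4 & ~a0)) = True
    ((~a3 -> a4) | a3) | (a0 | (a2 | ~a2)) = True
      (~a3 -> a4) | a3 = True
        ~a3 -> a4 = True
          ~a3 = False
      a0 | (a2 | ~a2) = True
        a2 | ~a2 = True
          ~a2 = False
    (~(~a3) & a3) & (~a4 & ~a0) = True
      ~(~a3) & a3 = True
        ~(~a3) = True
          ~a3 = False
      ~a4 & ~a0 = True
        ~a4 = True
        ~a0 = True
The formula evaluates to True.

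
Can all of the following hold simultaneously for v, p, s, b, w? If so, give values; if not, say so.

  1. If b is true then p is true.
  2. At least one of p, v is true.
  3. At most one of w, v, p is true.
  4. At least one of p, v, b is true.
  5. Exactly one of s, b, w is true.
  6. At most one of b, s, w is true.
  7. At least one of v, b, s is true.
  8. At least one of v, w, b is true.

v = False, p = True, s = False, b = True, w = False

  (1) b=T ⇒ p: T ✓
  (2) {p, v}: 1 true — at least one ✓
  (3) {w, v, p}: 1 true — at most one ✓
  (4) {p, v, b}: 2 true — at least one ✓
  (5) {s, b, w}: 1 true — exactly one ✓
  (6) {b, s, w}: 1 true — at most one ✓
  (7) {v, b, s}: 1 true — at least one ✓
  (8) {v, w, b}: 1 true — at least one ✓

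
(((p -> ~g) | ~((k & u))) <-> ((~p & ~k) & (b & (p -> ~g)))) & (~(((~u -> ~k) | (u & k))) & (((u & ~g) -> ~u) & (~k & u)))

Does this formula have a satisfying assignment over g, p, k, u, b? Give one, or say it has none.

No satisfying assignment exists.

Case k = True: the conjunct ~k is False.
Case k = False: the conjunct ~(((~u -> ~k) | (u & k))) becomes ~((True | False)) = False.
Both cases fail — unsatisfiable.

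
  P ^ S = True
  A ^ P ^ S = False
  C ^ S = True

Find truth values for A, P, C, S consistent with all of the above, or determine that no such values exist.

A = True, P = False, C = False, S = True

P ^ S = F ^ T = True ✓
A ^ P ^ S = T ^ F ^ T = False ✓
C ^ S = F ^ T = True ✓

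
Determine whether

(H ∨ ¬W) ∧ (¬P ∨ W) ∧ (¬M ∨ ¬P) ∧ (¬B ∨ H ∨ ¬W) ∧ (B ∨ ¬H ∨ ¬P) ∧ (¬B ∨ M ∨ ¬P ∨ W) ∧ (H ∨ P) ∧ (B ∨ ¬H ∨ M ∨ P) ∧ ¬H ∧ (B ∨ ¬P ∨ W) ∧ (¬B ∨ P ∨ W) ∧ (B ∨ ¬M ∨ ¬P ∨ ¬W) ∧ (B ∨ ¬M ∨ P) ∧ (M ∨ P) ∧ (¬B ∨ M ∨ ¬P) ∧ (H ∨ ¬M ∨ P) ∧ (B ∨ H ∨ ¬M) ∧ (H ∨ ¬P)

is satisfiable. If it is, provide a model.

Case H = True:
  Clause (¬H) is falsified — contradiction.
Case H = False:
  (H ∨ ¬W) forces W = False.
  (¬P ∨ W) forces P = False.
  Clause (H ∨ P) is falsified — contradiction.
Both cases fail, so the formula is unsatisfiable.

UNSATISFIABLE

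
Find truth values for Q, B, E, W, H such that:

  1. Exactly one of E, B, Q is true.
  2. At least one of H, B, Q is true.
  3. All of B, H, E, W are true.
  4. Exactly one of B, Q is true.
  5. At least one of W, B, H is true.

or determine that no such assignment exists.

Case B = True:
  (1) with B=T forces E = False.
  Constraint (3) is violated (E=F) — contradiction.
Case B = False:
  Constraint (3) is violated (B=F) — contradiction.
Both cases fail — unsatisfiable.

UNSATISFIABLE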